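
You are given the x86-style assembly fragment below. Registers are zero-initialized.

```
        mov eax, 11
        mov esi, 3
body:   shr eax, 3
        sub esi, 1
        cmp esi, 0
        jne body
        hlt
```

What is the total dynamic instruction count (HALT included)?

eax=11
esi=3
eax=11>>3=1
esi=3-1=2
cmp esi, 0  (cmp 2,0)
jne body: taken
eax=1>>3=0
esi=2-1=1
cmp esi, 0  (cmp 1,0)
jne body: taken
eax=0>>3=0
esi=1-1=0
cmp esi, 0  (cmp 0,0)
jne body: not taken
halt.
Total executed instructions: 15.

15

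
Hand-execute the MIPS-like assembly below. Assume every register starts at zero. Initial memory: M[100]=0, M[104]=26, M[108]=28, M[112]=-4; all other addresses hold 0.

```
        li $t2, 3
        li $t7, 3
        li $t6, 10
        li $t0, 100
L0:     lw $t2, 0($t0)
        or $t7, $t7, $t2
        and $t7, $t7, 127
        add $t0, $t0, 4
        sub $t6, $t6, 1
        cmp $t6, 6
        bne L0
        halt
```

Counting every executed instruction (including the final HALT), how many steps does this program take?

li $t2, 3 → $t2=3
li $t7, 3 → $t7=3
li $t6, 10 → $t6=10
li $t0, 100 → $t0=100
lw $t2, 0($t0) → $t2=M[100]=0
or $t7, $t7, $t2 → $t7=3|0=3
and $t7, $t7, 127 → $t7=3&127=3
add $t0, $t0, 4 → $t0=100+4=104
sub $t6, $t6, 1 → $t6=10-1=9
cmp $t6, 6  (cmp 9,6)
bne L0: taken
lw $t2, 0($t0) → $t2=M[104]=26
or $t7, $t7, $t2 → $t7=3|26=27
and $t7, $t7, 127 → $t7=27&127=27
add $t0, $t0, 4 → $t0=104+4=108
sub $t6, $t6, 1 → $t6=9-1=8
cmp $t6, 6  (cmp 8,6)
bne L0: taken
lw $t2, 0($t0) → $t2=M[108]=28
or $t7, $t7, $t2 → $t7=27|28=31
and $t7, $t7, 127 → $t7=31&127=31
add $t0, $t0, 4 → $t0=108+4=112
sub $t6, $t6, 1 → $t6=8-1=7
cmp $t6, 6  (cmp 7,6)
bne L0: taken
lw $t2, 0($t0) → $t2=M[112]=-4
or $t7, $t7, $t2 → $t7=31|(-4)=-1
and $t7, $t7, 127 → $t7=(-1)&127=127
add $t0, $t0, 4 → $t0=112+4=116
sub $t6, $t6, 1 → $t6=7-1=6
cmp $t6, 6  (cmp 6,6)
bne L0: not taken
halt.
Total executed instructions: 33.

33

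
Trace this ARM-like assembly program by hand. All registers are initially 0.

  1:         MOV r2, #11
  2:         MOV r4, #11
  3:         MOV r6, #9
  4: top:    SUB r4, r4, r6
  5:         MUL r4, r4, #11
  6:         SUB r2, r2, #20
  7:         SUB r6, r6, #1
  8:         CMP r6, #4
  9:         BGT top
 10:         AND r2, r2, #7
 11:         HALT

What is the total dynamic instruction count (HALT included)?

35

MOV r2, #11 → r2=11
MOV r4, #11 → r4=11
MOV r6, #9 → r6=9
SUB r4, r4, r6 → r4=11-9=2
MUL r4, r4, #11 → r4=2*11=22
SUB r2, r2, #20 → r2=11-20=-9
SUB r6, r6, #1 → r6=9-1=8
CMP r6, #4  (cmp 8,4)
BGT top: taken
SUB r4, r4, r6 → r4=22-8=14
MUL r4, r4, #11 → r4=14*11=154
SUB r2, r2, #20 → r2=(-9)-20=-29
SUB r6, r6, #1 → r6=8-1=7
CMP r6, #4  (cmp 7,4)
BGT top: taken
SUB r4, r4, r6 → r4=154-7=147
MUL r4, r4, #11 → r4=147*11=1617
SUB r2, r2, #20 → r2=(-29)-20=-49
SUB r6, r6, #1 → r6=7-1=6
CMP r6, #4  (cmp 6,4)
BGT top: taken
SUB r4, r4, r6 → r4=1617-6=1611
MUL r4, r4, #11 → r4=1611*11=17721
SUB r2, r2, #20 → r2=(-49)-20=-69
SUB r6, r6, #1 → r6=6-1=5
CMP r6, #4  (cmp 5,4)
BGT top: taken
SUB r4, r4, r6 → r4=17721-5=17716
MUL r4, r4, #11 → r4=17716*11=194876
SUB r2, r2, #20 → r2=(-69)-20=-89
SUB r6, r6, #1 → r6=5-1=4
CMP r6, #4  (cmp 4,4)
BGT top: not taken
AND r2, r2, #7 → r2=(-89)&7=7
halt.
Total executed instructions: 35.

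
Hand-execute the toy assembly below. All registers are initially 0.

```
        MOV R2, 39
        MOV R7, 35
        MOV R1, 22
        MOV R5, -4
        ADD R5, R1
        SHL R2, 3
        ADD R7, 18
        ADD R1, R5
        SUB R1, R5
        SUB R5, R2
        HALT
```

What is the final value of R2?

MOV R2, 39 → R2=39
MOV R7, 35 → R7=35
MOV R1, 22 → R1=22
MOV R5, -4 → R5=-4
ADD R5, R1 → R5=(-4)+22=18
SHL R2, 3 → R2=39<<3=312
ADD R7, 18 → R7=35+18=53
ADD R1, R5 → R1=22+18=40
SUB R1, R5 → R1=40-18=22
SUB R5, R2 → R5=18-312=-294
halt.

312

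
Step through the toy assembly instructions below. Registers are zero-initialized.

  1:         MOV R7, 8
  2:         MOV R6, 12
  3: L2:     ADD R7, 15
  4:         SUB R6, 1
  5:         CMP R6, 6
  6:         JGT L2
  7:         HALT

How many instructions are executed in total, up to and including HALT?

MOV R7, 8 → R7=8
MOV R6, 12 → R6=12
ADD R7, 15 → R7=8+15=23
SUB R6, 1 → R6=12-1=11
CMP R6, 6  (cmp 11,6)
JGT L2: taken
ADD R7, 15 → R7=23+15=38
SUB R6, 1 → R6=11-1=10
CMP R6, 6  (cmp 10,6)
JGT L2: taken
ADD R7, 15 → R7=38+15=53
SUB R6, 1 → R6=10-1=9
CMP R6, 6  (cmp 9,6)
JGT L2: taken
ADD R7, 15 → R7=53+15=68
SUB R6, 1 → R6=9-1=8
CMP R6, 6  (cmp 8,6)
JGT L2: taken
ADD R7, 15 → R7=68+15=83
SUB R6, 1 → R6=8-1=7
CMP R6, 6  (cmp 7,6)
JGT L2: taken
ADD R7, 15 → R7=83+15=98
SUB R6, 1 → R6=7-1=6
CMP R6, 6  (cmp 6,6)
JGT L2: not taken
halt.
Total executed instructions: 27.

27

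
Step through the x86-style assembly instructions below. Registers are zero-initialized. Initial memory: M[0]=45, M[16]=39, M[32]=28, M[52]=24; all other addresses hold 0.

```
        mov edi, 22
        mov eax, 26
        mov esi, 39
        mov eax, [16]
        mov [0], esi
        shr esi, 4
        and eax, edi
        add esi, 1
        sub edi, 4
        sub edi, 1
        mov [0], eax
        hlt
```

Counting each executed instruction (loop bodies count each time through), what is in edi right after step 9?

edi=22
eax=26
esi=39
eax=M[16]=39
mov [0], esi → M[0]=39
esi=39>>4=2
eax=39&22=6
esi=2+1=3
edi=22-4=18
After step 9: edi = 18.

18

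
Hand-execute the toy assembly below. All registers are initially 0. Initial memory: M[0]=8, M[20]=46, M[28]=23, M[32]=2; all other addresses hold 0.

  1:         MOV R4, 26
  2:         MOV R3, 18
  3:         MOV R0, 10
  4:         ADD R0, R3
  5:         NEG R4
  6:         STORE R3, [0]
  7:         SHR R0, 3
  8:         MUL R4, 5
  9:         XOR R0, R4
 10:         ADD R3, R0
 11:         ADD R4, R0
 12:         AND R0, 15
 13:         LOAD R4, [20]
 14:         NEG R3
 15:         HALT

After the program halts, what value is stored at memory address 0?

R4=26
R3=18
R0=10
R0=10+18=28
R4=-(26)=-26
STORE R3, [0] → M[0]=18
R0=28>>3=3
R4=(-26)*5=-130
R0=3^(-130)=-131
R3=18+(-131)=-113
R4=(-130)+(-131)=-261
R0=(-131)&15=13
R4=M[20]=46
R3=-(-113)=113
halt.

18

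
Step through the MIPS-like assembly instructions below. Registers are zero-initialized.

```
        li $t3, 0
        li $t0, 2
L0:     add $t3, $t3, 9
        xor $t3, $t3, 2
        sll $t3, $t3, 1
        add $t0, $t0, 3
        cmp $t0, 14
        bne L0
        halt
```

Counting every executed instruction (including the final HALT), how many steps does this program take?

li $t3, 0 → $t3=0
li $t0, 2 → $t0=2
add $t3, $t3, 9 → $t3=0+9=9
xor $t3, $t3, 2 → $t3=9^2=11
sll $t3, $t3, 1 → $t3=11<<1=22
add $t0, $t0, 3 → $t0=2+3=5
cmp $t0, 14  (cmp 5,14)
bne L0: taken
add $t3, $t3, 9 → $t3=22+9=31
xor $t3, $t3, 2 → $t3=31^2=29
sll $t3, $t3, 1 → $t3=29<<1=58
add $t0, $t0, 3 → $t0=5+3=8
cmp $t0, 14  (cmp 8,14)
bne L0: taken
add $t3, $t3, 9 → $t3=58+9=67
xor $t3, $t3, 2 → $t3=67^2=65
sll $t3, $t3, 1 → $t3=65<<1=130
add $t0, $t0, 3 → $t0=8+3=11
cmp $t0, 14  (cmp 11,14)
bne L0: taken
add $t3, $t3, 9 → $t3=130+9=139
xor $t3, $t3, 2 → $t3=139^2=137
sll $t3, $t3, 1 → $t3=137<<1=274
add $t0, $t0, 3 → $t0=11+3=14
cmp $t0, 14  (cmp 14,14)
bne L0: not taken
halt.
Total executed instructions: 27.

27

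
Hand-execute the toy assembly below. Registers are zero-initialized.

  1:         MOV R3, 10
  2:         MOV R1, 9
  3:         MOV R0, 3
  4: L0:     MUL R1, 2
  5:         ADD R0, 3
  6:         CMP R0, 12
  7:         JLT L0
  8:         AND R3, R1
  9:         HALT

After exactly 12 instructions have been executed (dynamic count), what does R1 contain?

72

R3=10
R1=9
R0=3
R1=9*2=18
R0=3+3=6
CMP R0, 12  (cmp 6,12)
JLT L0: taken
R1=18*2=36
R0=6+3=9
CMP R0, 12  (cmp 9,12)
JLT L0: taken
R1=36*2=72
After step 12: R1 = 72.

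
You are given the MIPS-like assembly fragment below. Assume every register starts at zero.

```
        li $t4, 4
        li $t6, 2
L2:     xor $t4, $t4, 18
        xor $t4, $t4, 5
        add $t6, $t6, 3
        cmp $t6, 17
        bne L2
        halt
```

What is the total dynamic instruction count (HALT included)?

28

after li $t4, 4: $t4=4
after li $t6, 2: $t6=2
after xor $t4, $t4, 18: $t4=4^18=22
after xor $t4, $t4, 5: $t4=22^5=19
after add $t6, $t6, 3: $t6=2+3=5
cmp $t6, 17  (cmp 5,17)
bne L2: taken
after xor $t4, $t4, 18: $t4=19^18=1
after xor $t4, $t4, 5: $t4=1^5=4
after add $t6, $t6, 3: $t6=5+3=8
cmp $t6, 17  (cmp 8,17)
bne L2: taken
after xor $t4, $t4, 18: $t4=4^18=22
after xor $t4, $t4, 5: $t4=22^5=19
after add $t6, $t6, 3: $t6=8+3=11
cmp $t6, 17  (cmp 11,17)
bne L2: taken
after xor $t4, $t4, 18: $t4=19^18=1
after xor $t4, $t4, 5: $t4=1^5=4
after add $t6, $t6, 3: $t6=11+3=14
cmp $t6, 17  (cmp 14,17)
bne L2: taken
after xor $t4, $t4, 18: $t4=4^18=22
after xor $t4, $t4, 5: $t4=22^5=19
after add $t6, $t6, 3: $t6=14+3=17
cmp $t6, 17  (cmp 17,17)
bne L2: not taken
halt.
Total executed instructions: 28.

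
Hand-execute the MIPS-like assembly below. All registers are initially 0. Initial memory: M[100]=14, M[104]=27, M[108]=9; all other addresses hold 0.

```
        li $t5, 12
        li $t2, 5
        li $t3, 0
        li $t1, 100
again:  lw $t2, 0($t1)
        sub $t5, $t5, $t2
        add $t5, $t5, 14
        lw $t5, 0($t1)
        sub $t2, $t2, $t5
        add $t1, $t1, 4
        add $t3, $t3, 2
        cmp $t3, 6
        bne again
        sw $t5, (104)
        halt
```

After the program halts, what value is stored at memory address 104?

after li $t5, 12: $t5=12
after li $t2, 5: $t2=5
after li $t3, 0: $t3=0
after li $t1, 100: $t1=100
after lw $t2, 0($t1): $t2=M[100]=14
after sub $t5, $t5, $t2: $t5=12-14=-2
after add $t5, $t5, 14: $t5=(-2)+14=12
after lw $t5, 0($t1): $t5=M[100]=14
after sub $t2, $t2, $t5: $t2=14-14=0
after add $t1, $t1, 4: $t1=100+4=104
after add $t3, $t3, 2: $t3=0+2=2
cmp $t3, 6  (cmp 2,6)
bne again: taken
after lw $t2, 0($t1): $t2=M[104]=27
after sub $t5, $t5, $t2: $t5=14-27=-13
after add $t5, $t5, 14: $t5=(-13)+14=1
after lw $t5, 0($t1): $t5=M[104]=27
after sub $t2, $t2, $t5: $t2=27-27=0
after add $t1, $t1, 4: $t1=104+4=108
after add $t3, $t3, 2: $t3=2+2=4
cmp $t3, 6  (cmp 4,6)
bne again: taken
after lw $t2, 0($t1): $t2=M[108]=9
after sub $t5, $t5, $t2: $t5=27-9=18
after add $t5, $t5, 14: $t5=18+14=32
after lw $t5, 0($t1): $t5=M[108]=9
after sub $t2, $t2, $t5: $t2=9-9=0
after add $t1, $t1, 4: $t1=108+4=112
after add $t3, $t3, 2: $t3=4+2=6
cmp $t3, 6  (cmp 6,6)
bne again: not taken
sw $t5, (104) → M[104]=9
halt.

9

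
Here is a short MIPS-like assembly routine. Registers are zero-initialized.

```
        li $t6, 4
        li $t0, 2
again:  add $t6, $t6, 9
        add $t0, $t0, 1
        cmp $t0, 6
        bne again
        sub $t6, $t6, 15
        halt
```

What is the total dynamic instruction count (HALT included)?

li $t6, 4 → $t6=4
li $t0, 2 → $t0=2
add $t6, $t6, 9 → $t6=4+9=13
add $t0, $t0, 1 → $t0=2+1=3
cmp $t0, 6  (cmp 3,6)
bne again: taken
add $t6, $t6, 9 → $t6=13+9=22
add $t0, $t0, 1 → $t0=3+1=4
cmp $t0, 6  (cmp 4,6)
bne again: taken
add $t6, $t6, 9 → $t6=22+9=31
add $t0, $t0, 1 → $t0=4+1=5
cmp $t0, 6  (cmp 5,6)
bne again: taken
add $t6, $t6, 9 → $t6=31+9=40
add $t0, $t0, 1 → $t0=5+1=6
cmp $t0, 6  (cmp 6,6)
bne again: not taken
sub $t6, $t6, 15 → $t6=40-15=25
halt.
Total executed instructions: 20.

20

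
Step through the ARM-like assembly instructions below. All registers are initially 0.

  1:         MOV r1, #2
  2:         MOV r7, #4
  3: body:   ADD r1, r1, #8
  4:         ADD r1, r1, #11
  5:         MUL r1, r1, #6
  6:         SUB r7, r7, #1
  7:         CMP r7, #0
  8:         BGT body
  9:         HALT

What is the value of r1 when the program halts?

after MOV r1, #2: r1=2
after MOV r7, #4: r7=4
after ADD r1, r1, #8: r1=2+8=10
after ADD r1, r1, #11: r1=10+11=21
after MUL r1, r1, #6: r1=21*6=126
after SUB r7, r7, #1: r7=4-1=3
CMP r7, #0  (cmp 3,0)
BGT body: taken
after ADD r1, r1, #8: r1=126+8=134
after ADD r1, r1, #11: r1=134+11=145
after MUL r1, r1, #6: r1=145*6=870
after SUB r7, r7, #1: r7=3-1=2
CMP r7, #0  (cmp 2,0)
BGT body: taken
after ADD r1, r1, #8: r1=870+8=878
after ADD r1, r1, #11: r1=878+11=889
after MUL r1, r1, #6: r1=889*6=5334
after SUB r7, r7, #1: r7=2-1=1
CMP r7, #0  (cmp 1,0)
BGT body: taken
after ADD r1, r1, #8: r1=5334+8=5342
after ADD r1, r1, #11: r1=5342+11=5353
after MUL r1, r1, #6: r1=5353*6=32118
after SUB r7, r7, #1: r7=1-1=0
CMP r7, #0  (cmp 0,0)
BGT body: not taken
halt.

32118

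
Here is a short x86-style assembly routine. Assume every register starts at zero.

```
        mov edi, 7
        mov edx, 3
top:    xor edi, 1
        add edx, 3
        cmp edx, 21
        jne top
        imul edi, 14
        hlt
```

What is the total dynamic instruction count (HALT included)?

28

mov edi, 7 → edi=7
mov edx, 3 → edx=3
xor edi, 1 → edi=7^1=6
add edx, 3 → edx=3+3=6
cmp edx, 21  (cmp 6,21)
jne top: taken
xor edi, 1 → edi=6^1=7
add edx, 3 → edx=6+3=9
cmp edx, 21  (cmp 9,21)
jne top: taken
xor edi, 1 → edi=7^1=6
add edx, 3 → edx=9+3=12
cmp edx, 21  (cmp 12,21)
jne top: taken
xor edi, 1 → edi=6^1=7
add edx, 3 → edx=12+3=15
cmp edx, 21  (cmp 15,21)
jne top: taken
xor edi, 1 → edi=7^1=6
add edx, 3 → edx=15+3=18
cmp edx, 21  (cmp 18,21)
jne top: taken
xor edi, 1 → edi=6^1=7
add edx, 3 → edx=18+3=21
cmp edx, 21  (cmp 21,21)
jne top: not taken
imul edi, 14 → edi=7*14=98
halt.
Total executed instructions: 28.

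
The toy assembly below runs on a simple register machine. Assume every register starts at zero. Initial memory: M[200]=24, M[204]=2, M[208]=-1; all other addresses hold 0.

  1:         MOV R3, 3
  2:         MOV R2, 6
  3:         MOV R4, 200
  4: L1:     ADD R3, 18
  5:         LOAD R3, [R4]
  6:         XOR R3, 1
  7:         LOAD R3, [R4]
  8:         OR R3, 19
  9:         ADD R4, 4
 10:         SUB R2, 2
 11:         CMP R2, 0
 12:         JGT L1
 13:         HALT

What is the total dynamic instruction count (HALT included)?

R3=3
R2=6
R4=200
R3=3+18=21
R3=M[200]=24
R3=24^1=25
R3=M[200]=24
R3=24|19=27
R4=200+4=204
R2=6-2=4
CMP R2, 0  (cmp 4,0)
JGT L1: taken
R3=27+18=45
R3=M[204]=2
R3=2^1=3
R3=M[204]=2
R3=2|19=19
R4=204+4=208
R2=4-2=2
CMP R2, 0  (cmp 2,0)
JGT L1: taken
R3=19+18=37
R3=M[208]=-1
R3=(-1)^1=-2
R3=M[208]=-1
R3=(-1)|19=-1
R4=208+4=212
R2=2-2=0
CMP R2, 0  (cmp 0,0)
JGT L1: not taken
halt.
Total executed instructions: 31.

31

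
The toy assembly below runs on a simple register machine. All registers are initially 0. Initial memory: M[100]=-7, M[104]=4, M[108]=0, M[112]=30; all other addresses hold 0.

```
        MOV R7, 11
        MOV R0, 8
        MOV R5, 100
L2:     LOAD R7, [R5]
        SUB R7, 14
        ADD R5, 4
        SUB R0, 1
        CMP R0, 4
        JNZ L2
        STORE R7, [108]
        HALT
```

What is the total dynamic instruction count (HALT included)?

29

R7=11
R0=8
R5=100
R7=M[100]=-7
R7=(-7)-14=-21
R5=100+4=104
R0=8-1=7
CMP R0, 4  (cmp 7,4)
JNZ L2: taken
R7=M[104]=4
R7=4-14=-10
R5=104+4=108
R0=7-1=6
CMP R0, 4  (cmp 6,4)
JNZ L2: taken
R7=M[108]=0
R7=0-14=-14
R5=108+4=112
R0=6-1=5
CMP R0, 4  (cmp 5,4)
JNZ L2: taken
R7=M[112]=30
R7=30-14=16
R5=112+4=116
R0=5-1=4
CMP R0, 4  (cmp 4,4)
JNZ L2: not taken
STORE R7, [108] → M[108]=16
halt.
Total executed instructions: 29.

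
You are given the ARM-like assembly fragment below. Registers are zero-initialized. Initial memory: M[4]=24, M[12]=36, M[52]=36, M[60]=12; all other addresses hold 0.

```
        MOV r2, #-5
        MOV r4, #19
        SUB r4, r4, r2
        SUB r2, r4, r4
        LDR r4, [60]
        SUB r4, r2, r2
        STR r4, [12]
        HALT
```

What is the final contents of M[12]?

r2=-5
r4=19
r4=19-(-5)=24
r2=24-24=0
r4=M[60]=12
r4=0-0=0
STR r4, [12] → M[12]=0
halt.

0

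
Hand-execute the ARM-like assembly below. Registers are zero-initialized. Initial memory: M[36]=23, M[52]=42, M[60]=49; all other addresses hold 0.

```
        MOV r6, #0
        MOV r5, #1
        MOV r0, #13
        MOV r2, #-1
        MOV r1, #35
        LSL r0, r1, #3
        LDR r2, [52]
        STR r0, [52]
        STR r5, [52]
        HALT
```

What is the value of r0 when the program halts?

280

after MOV r6, #0: r6=0
after MOV r5, #1: r5=1
after MOV r0, #13: r0=13
after MOV r2, #-1: r2=-1
after MOV r1, #35: r1=35
after LSL r0, r1, #3: r0=35<<3=280
after LDR r2, [52]: r2=M[52]=42
STR r0, [52] → M[52]=280
STR r5, [52] → M[52]=1
halt.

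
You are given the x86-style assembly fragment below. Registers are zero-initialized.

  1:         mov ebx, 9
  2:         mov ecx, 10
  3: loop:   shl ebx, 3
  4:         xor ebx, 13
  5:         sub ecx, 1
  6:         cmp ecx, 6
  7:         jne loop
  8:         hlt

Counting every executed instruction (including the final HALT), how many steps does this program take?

23

ebx=9
ecx=10
ebx=9<<3=72
ebx=72^13=69
ecx=10-1=9
cmp ecx, 6  (cmp 9,6)
jne loop: taken
ebx=69<<3=552
ebx=552^13=549
ecx=9-1=8
cmp ecx, 6  (cmp 8,6)
jne loop: taken
ebx=549<<3=4392
ebx=4392^13=4389
ecx=8-1=7
cmp ecx, 6  (cmp 7,6)
jne loop: taken
ebx=4389<<3=35112
ebx=35112^13=35109
ecx=7-1=6
cmp ecx, 6  (cmp 6,6)
jne loop: not taken
halt.
Total executed instructions: 23.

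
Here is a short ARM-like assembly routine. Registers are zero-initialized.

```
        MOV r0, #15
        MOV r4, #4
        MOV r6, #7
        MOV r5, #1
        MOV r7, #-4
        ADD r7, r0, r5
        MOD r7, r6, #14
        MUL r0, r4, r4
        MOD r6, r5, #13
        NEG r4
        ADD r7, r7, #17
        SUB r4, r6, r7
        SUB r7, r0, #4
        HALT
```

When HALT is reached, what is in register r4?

-23

MOV r0, #15 → r0=15
MOV r4, #4 → r4=4
MOV r6, #7 → r6=7
MOV r5, #1 → r5=1
MOV r7, #-4 → r7=-4
ADD r7, r0, r5 → r7=15+1=16
MOD r7, r6, #14 → r7=7%14=7
MUL r0, r4, r4 → r0=4*4=16
MOD r6, r5, #13 → r6=1%13=1
NEG r4 → r4=-(4)=-4
ADD r7, r7, #17 → r7=7+17=24
SUB r4, r6, r7 → r4=1-24=-23
SUB r7, r0, #4 → r7=16-4=12
halt.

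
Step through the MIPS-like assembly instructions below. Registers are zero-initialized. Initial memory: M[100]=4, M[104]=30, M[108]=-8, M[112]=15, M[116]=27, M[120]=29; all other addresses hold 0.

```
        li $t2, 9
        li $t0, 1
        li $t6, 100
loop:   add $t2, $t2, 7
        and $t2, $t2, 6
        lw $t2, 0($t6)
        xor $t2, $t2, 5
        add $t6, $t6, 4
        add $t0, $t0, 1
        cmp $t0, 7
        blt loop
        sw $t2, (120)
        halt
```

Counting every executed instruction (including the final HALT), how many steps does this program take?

after li $t2, 9: $t2=9
after li $t0, 1: $t0=1
after li $t6, 100: $t6=100
after add $t2, $t2, 7: $t2=9+7=16
after and $t2, $t2, 6: $t2=16&6=0
after lw $t2, 0($t6): $t2=M[100]=4
after xor $t2, $t2, 5: $t2=4^5=1
after add $t6, $t6, 4: $t6=100+4=104
after add $t0, $t0, 1: $t0=1+1=2
cmp $t0, 7  (cmp 2,7)
blt loop: taken
after add $t2, $t2, 7: $t2=1+7=8
after and $t2, $t2, 6: $t2=8&6=0
after lw $t2, 0($t6): $t2=M[104]=30
after xor $t2, $t2, 5: $t2=30^5=27
after add $t6, $t6, 4: $t6=104+4=108
after add $t0, $t0, 1: $t0=2+1=3
cmp $t0, 7  (cmp 3,7)
blt loop: taken
after add $t2, $t2, 7: $t2=27+7=34
after and $t2, $t2, 6: $t2=34&6=2
after lw $t2, 0($t6): $t2=M[108]=-8
after xor $t2, $t2, 5: $t2=(-8)^5=-3
after add $t6, $t6, 4: $t6=108+4=112
after add $t0, $t0, 1: $t0=3+1=4
cmp $t0, 7  (cmp 4,7)
blt loop: taken
after add $t2, $t2, 7: $t2=(-3)+7=4
after and $t2, $t2, 6: $t2=4&6=4
after lw $t2, 0($t6): $t2=M[112]=15
after xor $t2, $t2, 5: $t2=15^5=10
after add $t6, $t6, 4: $t6=112+4=116
after add $t0, $t0, 1: $t0=4+1=5
cmp $t0, 7  (cmp 5,7)
blt loop: taken
after add $t2, $t2, 7: $t2=10+7=17
after and $t2, $t2, 6: $t2=17&6=0
after lw $t2, 0($t6): $t2=M[116]=27
after xor $t2, $t2, 5: $t2=27^5=30
after add $t6, $t6, 4: $t6=116+4=120
after add $t0, $t0, 1: $t0=5+1=6
cmp $t0, 7  (cmp 6,7)
blt loop: taken
after add $t2, $t2, 7: $t2=30+7=37
after and $t2, $t2, 6: $t2=37&6=4
after lw $t2, 0($t6): $t2=M[120]=29
after xor $t2, $t2, 5: $t2=29^5=24
after add $t6, $t6, 4: $t6=120+4=124
after add $t0, $t0, 1: $t0=6+1=7
cmp $t0, 7  (cmp 7,7)
blt loop: not taken
sw $t2, (120) → M[120]=24
halt.
Total executed instructions: 53.

53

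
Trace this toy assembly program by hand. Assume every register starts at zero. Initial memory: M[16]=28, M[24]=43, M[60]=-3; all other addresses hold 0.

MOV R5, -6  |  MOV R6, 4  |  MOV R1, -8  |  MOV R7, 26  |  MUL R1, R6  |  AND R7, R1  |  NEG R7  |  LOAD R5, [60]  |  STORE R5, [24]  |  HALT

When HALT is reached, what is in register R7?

MOV R5, -6 → R5=-6
MOV R6, 4 → R6=4
MOV R1, -8 → R1=-8
MOV R7, 26 → R7=26
MUL R1, R6 → R1=(-8)*4=-32
AND R7, R1 → R7=26&(-32)=0
NEG R7 → R7=-(0)=0
LOAD R5, [60] → R5=M[60]=-3
STORE R5, [24] → M[24]=-3
halt.

0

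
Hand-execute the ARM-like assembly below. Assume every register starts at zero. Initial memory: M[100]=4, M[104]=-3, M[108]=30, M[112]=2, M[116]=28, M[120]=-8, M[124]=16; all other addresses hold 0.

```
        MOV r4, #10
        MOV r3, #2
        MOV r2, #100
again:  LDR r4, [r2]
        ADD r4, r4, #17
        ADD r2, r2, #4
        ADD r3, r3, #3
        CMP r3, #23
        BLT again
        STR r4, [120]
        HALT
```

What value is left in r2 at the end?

MOV r4, #10 → r4=10
MOV r3, #2 → r3=2
MOV r2, #100 → r2=100
LDR r4, [r2] → r4=M[100]=4
ADD r4, r4, #17 → r4=4+17=21
ADD r2, r2, #4 → r2=100+4=104
ADD r3, r3, #3 → r3=2+3=5
CMP r3, #23  (cmp 5,23)
BLT again: taken
LDR r4, [r2] → r4=M[104]=-3
ADD r4, r4, #17 → r4=(-3)+17=14
ADD r2, r2, #4 → r2=104+4=108
ADD r3, r3, #3 → r3=5+3=8
CMP r3, #23  (cmp 8,23)
BLT again: taken
LDR r4, [r2] → r4=M[108]=30
ADD r4, r4, #17 → r4=30+17=47
ADD r2, r2, #4 → r2=108+4=112
ADD r3, r3, #3 → r3=8+3=11
CMP r3, #23  (cmp 11,23)
BLT again: taken
LDR r4, [r2] → r4=M[112]=2
ADD r4, r4, #17 → r4=2+17=19
ADD r2, r2, #4 → r2=112+4=116
ADD r3, r3, #3 → r3=11+3=14
CMP r3, #23  (cmp 14,23)
BLT again: taken
LDR r4, [r2] → r4=M[116]=28
ADD r4, r4, #17 → r4=28+17=45
ADD r2, r2, #4 → r2=116+4=120
ADD r3, r3, #3 → r3=14+3=17
CMP r3, #23  (cmp 17,23)
BLT again: taken
LDR r4, [r2] → r4=M[120]=-8
ADD r4, r4, #17 → r4=(-8)+17=9
ADD r2, r2, #4 → r2=120+4=124
ADD r3, r3, #3 → r3=17+3=20
CMP r3, #23  (cmp 20,23)
BLT again: taken
LDR r4, [r2] → r4=M[124]=16
ADD r4, r4, #17 → r4=16+17=33
ADD r2, r2, #4 → r2=124+4=128
ADD r3, r3, #3 → r3=20+3=23
CMP r3, #23  (cmp 23,23)
BLT again: not taken
STR r4, [120] → M[120]=33
halt.

128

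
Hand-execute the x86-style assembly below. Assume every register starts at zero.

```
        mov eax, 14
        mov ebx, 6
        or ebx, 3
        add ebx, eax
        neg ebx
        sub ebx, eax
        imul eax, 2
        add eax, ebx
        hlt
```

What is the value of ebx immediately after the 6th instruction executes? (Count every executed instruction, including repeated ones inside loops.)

after mov eax, 14: eax=14
after mov ebx, 6: ebx=6
after or ebx, 3: ebx=6|3=7
after add ebx, eax: ebx=7+14=21
after neg ebx: ebx=-(21)=-21
after sub ebx, eax: ebx=(-21)-14=-35
After step 6: ebx = -35.

-35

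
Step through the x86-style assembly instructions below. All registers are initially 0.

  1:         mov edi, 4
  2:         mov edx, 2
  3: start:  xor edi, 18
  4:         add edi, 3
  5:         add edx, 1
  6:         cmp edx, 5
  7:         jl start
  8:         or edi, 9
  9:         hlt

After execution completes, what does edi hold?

after mov edi, 4: edi=4
after mov edx, 2: edx=2
after xor edi, 18: edi=4^18=22
after add edi, 3: edi=22+3=25
after add edx, 1: edx=2+1=3
cmp edx, 5  (cmp 3,5)
jl start: taken
after xor edi, 18: edi=25^18=11
after add edi, 3: edi=11+3=14
after add edx, 1: edx=3+1=4
cmp edx, 5  (cmp 4,5)
jl start: taken
after xor edi, 18: edi=14^18=28
after add edi, 3: edi=28+3=31
after add edx, 1: edx=4+1=5
cmp edx, 5  (cmp 5,5)
jl start: not taken
after or edi, 9: edi=31|9=31
halt.

31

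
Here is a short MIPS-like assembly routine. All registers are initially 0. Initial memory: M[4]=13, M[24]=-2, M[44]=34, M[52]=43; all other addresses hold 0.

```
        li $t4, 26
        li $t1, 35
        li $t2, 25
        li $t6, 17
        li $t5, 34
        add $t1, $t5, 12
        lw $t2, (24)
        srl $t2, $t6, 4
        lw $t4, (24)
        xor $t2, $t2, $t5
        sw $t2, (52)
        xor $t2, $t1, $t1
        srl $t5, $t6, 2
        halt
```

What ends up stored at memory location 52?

after li $t4, 26: $t4=26
after li $t1, 35: $t1=35
after li $t2, 25: $t2=25
after li $t6, 17: $t6=17
after li $t5, 34: $t5=34
after add $t1, $t5, 12: $t1=34+12=46
after lw $t2, (24): $t2=M[24]=-2
after srl $t2, $t6, 4: $t2=17>>4=1
after lw $t4, (24): $t4=M[24]=-2
after xor $t2, $t2, $t5: $t2=1^34=35
sw $t2, (52) → M[52]=35
after xor $t2, $t1, $t1: $t2=46^46=0
after srl $t5, $t6, 2: $t5=17>>2=4
halt.

35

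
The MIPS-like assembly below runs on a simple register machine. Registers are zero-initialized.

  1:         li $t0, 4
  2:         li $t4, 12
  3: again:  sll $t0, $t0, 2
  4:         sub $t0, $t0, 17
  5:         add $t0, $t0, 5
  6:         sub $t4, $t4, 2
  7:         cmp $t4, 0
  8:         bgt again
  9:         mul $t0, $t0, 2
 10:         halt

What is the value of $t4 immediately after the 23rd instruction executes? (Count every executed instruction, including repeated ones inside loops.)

6

after li $t0, 4: $t0=4
after li $t4, 12: $t4=12
after sll $t0, $t0, 2: $t0=4<<2=16
after sub $t0, $t0, 17: $t0=16-17=-1
after add $t0, $t0, 5: $t0=(-1)+5=4
after sub $t4, $t4, 2: $t4=12-2=10
cmp $t4, 0  (cmp 10,0)
bgt again: taken
after sll $t0, $t0, 2: $t0=4<<2=16
after sub $t0, $t0, 17: $t0=16-17=-1
after add $t0, $t0, 5: $t0=(-1)+5=4
after sub $t4, $t4, 2: $t4=10-2=8
cmp $t4, 0  (cmp 8,0)
bgt again: taken
after sll $t0, $t0, 2: $t0=4<<2=16
after sub $t0, $t0, 17: $t0=16-17=-1
after add $t0, $t0, 5: $t0=(-1)+5=4
after sub $t4, $t4, 2: $t4=8-2=6
cmp $t4, 0  (cmp 6,0)
bgt again: taken
after sll $t0, $t0, 2: $t0=4<<2=16
after sub $t0, $t0, 17: $t0=16-17=-1
after add $t0, $t0, 5: $t0=(-1)+5=4
After step 23: $t4 = 6.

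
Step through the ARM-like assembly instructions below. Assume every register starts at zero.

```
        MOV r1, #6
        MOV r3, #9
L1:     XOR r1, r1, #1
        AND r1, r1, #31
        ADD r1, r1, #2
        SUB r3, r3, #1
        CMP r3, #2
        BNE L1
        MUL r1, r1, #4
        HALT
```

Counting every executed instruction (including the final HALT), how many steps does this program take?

after MOV r1, #6: r1=6
after MOV r3, #9: r3=9
after XOR r1, r1, #1: r1=6^1=7
after AND r1, r1, #31: r1=7&31=7
after ADD r1, r1, #2: r1=7+2=9
after SUB r3, r3, #1: r3=9-1=8
CMP r3, #2  (cmp 8,2)
BNE L1: taken
after XOR r1, r1, #1: r1=9^1=8
after AND r1, r1, #31: r1=8&31=8
after ADD r1, r1, #2: r1=8+2=10
after SUB r3, r3, #1: r3=8-1=7
CMP r3, #2  (cmp 7,2)
BNE L1: taken
after XOR r1, r1, #1: r1=10^1=11
after AND r1, r1, #31: r1=11&31=11
after ADD r1, r1, #2: r1=11+2=13
after SUB r3, r3, #1: r3=7-1=6
CMP r3, #2  (cmp 6,2)
BNE L1: taken
after XOR r1, r1, #1: r1=13^1=12
after AND r1, r1, #31: r1=12&31=12
after ADD r1, r1, #2: r1=12+2=14
after SUB r3, r3, #1: r3=6-1=5
CMP r3, #2  (cmp 5,2)
BNE L1: taken
after XOR r1, r1, #1: r1=14^1=15
after AND r1, r1, #31: r1=15&31=15
after ADD r1, r1, #2: r1=15+2=17
after SUB r3, r3, #1: r3=5-1=4
CMP r3, #2  (cmp 4,2)
BNE L1: taken
after XOR r1, r1, #1: r1=17^1=16
after AND r1, r1, #31: r1=16&31=16
after ADD r1, r1, #2: r1=16+2=18
after SUB r3, r3, #1: r3=4-1=3
CMP r3, #2  (cmp 3,2)
BNE L1: taken
after XOR r1, r1, #1: r1=18^1=19
after AND r1, r1, #31: r1=19&31=19
after ADD r1, r1, #2: r1=19+2=21
after SUB r3, r3, #1: r3=3-1=2
CMP r3, #2  (cmp 2,2)
BNE L1: not taken
after MUL r1, r1, #4: r1=21*4=84
halt.
Total executed instructions: 46.

46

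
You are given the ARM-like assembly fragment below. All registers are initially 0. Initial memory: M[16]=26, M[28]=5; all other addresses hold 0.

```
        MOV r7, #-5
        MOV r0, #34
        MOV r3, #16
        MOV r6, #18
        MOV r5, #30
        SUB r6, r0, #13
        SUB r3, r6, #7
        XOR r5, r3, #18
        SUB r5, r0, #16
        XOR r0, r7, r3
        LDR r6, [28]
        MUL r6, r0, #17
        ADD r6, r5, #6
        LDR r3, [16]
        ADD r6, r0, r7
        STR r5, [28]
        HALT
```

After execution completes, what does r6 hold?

r7=-5
r0=34
r3=16
r6=18
r5=30
r6=34-13=21
r3=21-7=14
r5=14^18=28
r5=34-16=18
r0=(-5)^14=-11
r6=M[28]=5
r6=(-11)*17=-187
r6=18+6=24
r3=M[16]=26
r6=(-11)+(-5)=-16
STR r5, [28] → M[28]=18
halt.

-16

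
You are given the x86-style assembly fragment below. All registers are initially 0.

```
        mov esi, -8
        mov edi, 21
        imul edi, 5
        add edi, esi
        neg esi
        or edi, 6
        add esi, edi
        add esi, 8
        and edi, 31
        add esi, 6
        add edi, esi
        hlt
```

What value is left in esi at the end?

125

esi=-8
edi=21
edi=21*5=105
edi=105+(-8)=97
esi=-(-8)=8
edi=97|6=103
esi=8+103=111
esi=111+8=119
edi=103&31=7
esi=119+6=125
edi=7+125=132
halt.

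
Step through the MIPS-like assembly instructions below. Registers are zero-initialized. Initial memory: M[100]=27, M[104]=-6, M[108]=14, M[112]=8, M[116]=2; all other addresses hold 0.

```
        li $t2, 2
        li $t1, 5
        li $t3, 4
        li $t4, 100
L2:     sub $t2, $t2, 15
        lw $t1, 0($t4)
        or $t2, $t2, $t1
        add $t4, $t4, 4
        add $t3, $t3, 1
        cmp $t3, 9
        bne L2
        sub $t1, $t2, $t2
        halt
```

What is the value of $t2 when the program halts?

-37

li $t2, 2 → $t2=2
li $t1, 5 → $t1=5
li $t3, 4 → $t3=4
li $t4, 100 → $t4=100
sub $t2, $t2, 15 → $t2=2-15=-13
lw $t1, 0($t4) → $t1=M[100]=27
or $t2, $t2, $t1 → $t2=(-13)|27=-5
add $t4, $t4, 4 → $t4=100+4=104
add $t3, $t3, 1 → $t3=4+1=5
cmp $t3, 9  (cmp 5,9)
bne L2: taken
sub $t2, $t2, 15 → $t2=(-5)-15=-20
lw $t1, 0($t4) → $t1=M[104]=-6
or $t2, $t2, $t1 → $t2=(-20)|(-6)=-2
add $t4, $t4, 4 → $t4=104+4=108
add $t3, $t3, 1 → $t3=5+1=6
cmp $t3, 9  (cmp 6,9)
bne L2: taken
sub $t2, $t2, 15 → $t2=(-2)-15=-17
lw $t1, 0($t4) → $t1=M[108]=14
or $t2, $t2, $t1 → $t2=(-17)|14=-17
add $t4, $t4, 4 → $t4=108+4=112
add $t3, $t3, 1 → $t3=6+1=7
cmp $t3, 9  (cmp 7,9)
bne L2: taken
sub $t2, $t2, 15 → $t2=(-17)-15=-32
lw $t1, 0($t4) → $t1=M[112]=8
or $t2, $t2, $t1 → $t2=(-32)|8=-24
add $t4, $t4, 4 → $t4=112+4=116
add $t3, $t3, 1 → $t3=7+1=8
cmp $t3, 9  (cmp 8,9)
bne L2: taken
sub $t2, $t2, 15 → $t2=(-24)-15=-39
lw $t1, 0($t4) → $t1=M[116]=2
or $t2, $t2, $t1 → $t2=(-39)|2=-37
add $t4, $t4, 4 → $t4=116+4=120
add $t3, $t3, 1 → $t3=8+1=9
cmp $t3, 9  (cmp 9,9)
bne L2: not taken
sub $t1, $t2, $t2 → $t1=(-37)-(-37)=0
halt.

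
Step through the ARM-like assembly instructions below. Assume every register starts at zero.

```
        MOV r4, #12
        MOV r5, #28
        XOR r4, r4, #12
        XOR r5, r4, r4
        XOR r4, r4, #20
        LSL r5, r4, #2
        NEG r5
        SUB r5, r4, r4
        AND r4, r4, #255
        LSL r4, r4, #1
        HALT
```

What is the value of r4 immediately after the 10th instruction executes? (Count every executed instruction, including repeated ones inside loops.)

40

after MOV r4, #12: r4=12
after MOV r5, #28: r5=28
after XOR r4, r4, #12: r4=12^12=0
after XOR r5, r4, r4: r5=0^0=0
after XOR r4, r4, #20: r4=0^20=20
after LSL r5, r4, #2: r5=20<<2=80
after NEG r5: r5=-(80)=-80
after SUB r5, r4, r4: r5=20-20=0
after AND r4, r4, #255: r4=20&255=20
after LSL r4, r4, #1: r4=20<<1=40
After step 10: r4 = 40.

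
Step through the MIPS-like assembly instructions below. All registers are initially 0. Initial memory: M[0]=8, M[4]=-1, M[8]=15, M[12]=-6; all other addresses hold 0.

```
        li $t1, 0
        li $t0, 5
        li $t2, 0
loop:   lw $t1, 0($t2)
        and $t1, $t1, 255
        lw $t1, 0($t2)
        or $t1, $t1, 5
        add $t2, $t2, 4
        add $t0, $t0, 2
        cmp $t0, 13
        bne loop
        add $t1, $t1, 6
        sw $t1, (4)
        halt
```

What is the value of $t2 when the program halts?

16

$t1=0
$t0=5
$t2=0
$t1=M[0]=8
$t1=8&255=8
$t1=M[0]=8
$t1=8|5=13
$t2=0+4=4
$t0=5+2=7
cmp $t0, 13  (cmp 7,13)
bne loop: taken
$t1=M[4]=-1
$t1=(-1)&255=255
$t1=M[4]=-1
$t1=(-1)|5=-1
$t2=4+4=8
$t0=7+2=9
cmp $t0, 13  (cmp 9,13)
bne loop: taken
$t1=M[8]=15
$t1=15&255=15
$t1=M[8]=15
$t1=15|5=15
$t2=8+4=12
$t0=9+2=11
cmp $t0, 13  (cmp 11,13)
bne loop: taken
$t1=M[12]=-6
$t1=(-6)&255=250
$t1=M[12]=-6
$t1=(-6)|5=-1
$t2=12+4=16
$t0=11+2=13
cmp $t0, 13  (cmp 13,13)
bne loop: not taken
$t1=(-1)+6=5
sw $t1, (4) → M[4]=5
halt.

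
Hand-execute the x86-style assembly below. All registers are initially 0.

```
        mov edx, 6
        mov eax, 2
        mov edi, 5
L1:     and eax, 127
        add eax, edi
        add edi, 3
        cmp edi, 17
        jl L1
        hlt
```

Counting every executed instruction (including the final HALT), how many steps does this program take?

24

mov edx, 6 → edx=6
mov eax, 2 → eax=2
mov edi, 5 → edi=5
and eax, 127 → eax=2&127=2
add eax, edi → eax=2+5=7
add edi, 3 → edi=5+3=8
cmp edi, 17  (cmp 8,17)
jl L1: taken
and eax, 127 → eax=7&127=7
add eax, edi → eax=7+8=15
add edi, 3 → edi=8+3=11
cmp edi, 17  (cmp 11,17)
jl L1: taken
and eax, 127 → eax=15&127=15
add eax, edi → eax=15+11=26
add edi, 3 → edi=11+3=14
cmp edi, 17  (cmp 14,17)
jl L1: taken
and eax, 127 → eax=26&127=26
add eax, edi → eax=26+14=40
add edi, 3 → edi=14+3=17
cmp edi, 17  (cmp 17,17)
jl L1: not taken
halt.
Total executed instructions: 24.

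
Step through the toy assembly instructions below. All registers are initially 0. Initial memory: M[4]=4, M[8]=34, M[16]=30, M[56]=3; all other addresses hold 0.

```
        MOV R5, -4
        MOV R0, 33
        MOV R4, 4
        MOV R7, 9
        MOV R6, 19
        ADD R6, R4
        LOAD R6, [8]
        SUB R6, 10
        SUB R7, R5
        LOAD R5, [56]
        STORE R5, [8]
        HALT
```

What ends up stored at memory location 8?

after MOV R5, -4: R5=-4
after MOV R0, 33: R0=33
after MOV R4, 4: R4=4
after MOV R7, 9: R7=9
after MOV R6, 19: R6=19
after ADD R6, R4: R6=19+4=23
after LOAD R6, [8]: R6=M[8]=34
after SUB R6, 10: R6=34-10=24
after SUB R7, R5: R7=9-(-4)=13
after LOAD R5, [56]: R5=M[56]=3
STORE R5, [8] → M[8]=3
halt.

3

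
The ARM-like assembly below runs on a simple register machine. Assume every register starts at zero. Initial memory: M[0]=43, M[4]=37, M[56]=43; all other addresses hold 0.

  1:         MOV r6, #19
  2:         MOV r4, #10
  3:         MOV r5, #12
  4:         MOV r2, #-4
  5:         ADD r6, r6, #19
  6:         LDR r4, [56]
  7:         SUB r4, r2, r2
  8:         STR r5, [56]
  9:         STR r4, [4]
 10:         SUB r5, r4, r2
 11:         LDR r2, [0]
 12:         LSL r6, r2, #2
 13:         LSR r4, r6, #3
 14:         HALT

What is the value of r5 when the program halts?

4

after MOV r6, #19: r6=19
after MOV r4, #10: r4=10
after MOV r5, #12: r5=12
after MOV r2, #-4: r2=-4
after ADD r6, r6, #19: r6=19+19=38
after LDR r4, [56]: r4=M[56]=43
after SUB r4, r2, r2: r4=(-4)-(-4)=0
STR r5, [56] → M[56]=12
STR r4, [4] → M[4]=0
after SUB r5, r4, r2: r5=0-(-4)=4
after LDR r2, [0]: r2=M[0]=43
after LSL r6, r2, #2: r6=43<<2=172
after LSR r4, r6, #3: r4=172>>3=21
halt.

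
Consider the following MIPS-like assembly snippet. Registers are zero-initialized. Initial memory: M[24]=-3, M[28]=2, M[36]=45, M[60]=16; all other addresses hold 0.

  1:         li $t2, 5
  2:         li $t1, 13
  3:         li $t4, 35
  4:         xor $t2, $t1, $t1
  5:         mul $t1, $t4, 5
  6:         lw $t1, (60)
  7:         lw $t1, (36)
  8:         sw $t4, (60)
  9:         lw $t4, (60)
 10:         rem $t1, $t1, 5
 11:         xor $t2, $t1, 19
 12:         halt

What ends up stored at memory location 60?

$t2=5
$t1=13
$t4=35
$t2=13^13=0
$t1=35*5=175
$t1=M[60]=16
$t1=M[36]=45
sw $t4, (60) → M[60]=35
$t4=M[60]=35
$t1=45%5=0
$t2=0^19=19
halt.

35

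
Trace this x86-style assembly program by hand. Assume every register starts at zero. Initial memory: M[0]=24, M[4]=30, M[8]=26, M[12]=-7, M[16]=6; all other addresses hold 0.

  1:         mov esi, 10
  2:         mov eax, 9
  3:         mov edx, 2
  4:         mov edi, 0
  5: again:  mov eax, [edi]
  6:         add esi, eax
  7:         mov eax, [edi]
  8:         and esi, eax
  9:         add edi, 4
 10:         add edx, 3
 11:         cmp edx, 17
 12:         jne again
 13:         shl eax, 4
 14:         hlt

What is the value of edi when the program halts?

20

after mov esi, 10: esi=10
after mov eax, 9: eax=9
after mov edx, 2: edx=2
after mov edi, 0: edi=0
after mov eax, [edi]: eax=M[0]=24
after add esi, eax: esi=10+24=34
after mov eax, [edi]: eax=M[0]=24
after and esi, eax: esi=34&24=0
after add edi, 4: edi=0+4=4
after add edx, 3: edx=2+3=5
cmp edx, 17  (cmp 5,17)
jne again: taken
after mov eax, [edi]: eax=M[4]=30
after add esi, eax: esi=0+30=30
after mov eax, [edi]: eax=M[4]=30
after and esi, eax: esi=30&30=30
after add edi, 4: edi=4+4=8
after add edx, 3: edx=5+3=8
cmp edx, 17  (cmp 8,17)
jne again: taken
after mov eax, [edi]: eax=M[8]=26
after add esi, eax: esi=30+26=56
after mov eax, [edi]: eax=M[8]=26
after and esi, eax: esi=56&26=24
after add edi, 4: edi=8+4=12
after add edx, 3: edx=8+3=11
cmp edx, 17  (cmp 11,17)
jne again: taken
after mov eax, [edi]: eax=M[12]=-7
after add esi, eax: esi=24+(-7)=17
after mov eax, [edi]: eax=M[12]=-7
after and esi, eax: esi=17&(-7)=17
after add edi, 4: edi=12+4=16
after add edx, 3: edx=11+3=14
cmp edx, 17  (cmp 14,17)
jne again: taken
after mov eax, [edi]: eax=M[16]=6
after add esi, eax: esi=17+6=23
after mov eax, [edi]: eax=M[16]=6
after and esi, eax: esi=23&6=6
after add edi, 4: edi=16+4=20
after add edx, 3: edx=14+3=17
cmp edx, 17  (cmp 17,17)
jne again: not taken
after shl eax, 4: eax=6<<4=96
halt.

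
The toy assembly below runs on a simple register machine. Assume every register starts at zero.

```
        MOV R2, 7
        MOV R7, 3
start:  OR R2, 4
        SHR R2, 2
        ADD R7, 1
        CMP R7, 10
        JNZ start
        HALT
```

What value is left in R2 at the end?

1

MOV R2, 7 → R2=7
MOV R7, 3 → R7=3
OR R2, 4 → R2=7|4=7
SHR R2, 2 → R2=7>>2=1
ADD R7, 1 → R7=3+1=4
CMP R7, 10  (cmp 4,10)
JNZ start: taken
OR R2, 4 → R2=1|4=5
SHR R2, 2 → R2=5>>2=1
ADD R7, 1 → R7=4+1=5
CMP R7, 10  (cmp 5,10)
JNZ start: taken
OR R2, 4 → R2=1|4=5
SHR R2, 2 → R2=5>>2=1
ADD R7, 1 → R7=5+1=6
CMP R7, 10  (cmp 6,10)
JNZ start: taken
OR R2, 4 → R2=1|4=5
SHR R2, 2 → R2=5>>2=1
ADD R7, 1 → R7=6+1=7
CMP R7, 10  (cmp 7,10)
JNZ start: taken
OR R2, 4 → R2=1|4=5
SHR R2, 2 → R2=5>>2=1
ADD R7, 1 → R7=7+1=8
CMP R7, 10  (cmp 8,10)
JNZ start: taken
OR R2, 4 → R2=1|4=5
SHR R2, 2 → R2=5>>2=1
ADD R7, 1 → R7=8+1=9
CMP R7, 10  (cmp 9,10)
JNZ start: taken
OR R2, 4 → R2=1|4=5
SHR R2, 2 → R2=5>>2=1
ADD R7, 1 → R7=9+1=10
CMP R7, 10  (cmp 10,10)
JNZ start: not taken
halt.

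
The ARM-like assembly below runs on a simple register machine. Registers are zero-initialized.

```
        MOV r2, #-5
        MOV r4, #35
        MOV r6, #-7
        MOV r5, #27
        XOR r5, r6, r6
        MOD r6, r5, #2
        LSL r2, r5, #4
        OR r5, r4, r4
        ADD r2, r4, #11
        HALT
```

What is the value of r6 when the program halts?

after MOV r2, #-5: r2=-5
after MOV r4, #35: r4=35
after MOV r6, #-7: r6=-7
after MOV r5, #27: r5=27
after XOR r5, r6, r6: r5=(-7)^(-7)=0
after MOD r6, r5, #2: r6=0%2=0
after LSL r2, r5, #4: r2=0<<4=0
after OR r5, r4, r4: r5=35|35=35
after ADD r2, r4, #11: r2=35+11=46
halt.

0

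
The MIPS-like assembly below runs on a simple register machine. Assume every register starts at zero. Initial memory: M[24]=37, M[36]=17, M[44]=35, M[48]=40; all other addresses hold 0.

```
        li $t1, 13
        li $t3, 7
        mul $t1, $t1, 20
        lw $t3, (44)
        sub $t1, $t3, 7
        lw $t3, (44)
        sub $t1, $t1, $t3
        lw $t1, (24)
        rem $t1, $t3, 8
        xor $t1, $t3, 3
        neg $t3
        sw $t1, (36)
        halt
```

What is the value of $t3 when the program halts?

-35

after li $t1, 13: $t1=13
after li $t3, 7: $t3=7
after mul $t1, $t1, 20: $t1=13*20=260
after lw $t3, (44): $t3=M[44]=35
after sub $t1, $t3, 7: $t1=35-7=28
after lw $t3, (44): $t3=M[44]=35
after sub $t1, $t1, $t3: $t1=28-35=-7
after lw $t1, (24): $t1=M[24]=37
after rem $t1, $t3, 8: $t1=35%8=3
after xor $t1, $t3, 3: $t1=35^3=32
after neg $t3: $t3=-(35)=-35
sw $t1, (36) → M[36]=32
halt.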